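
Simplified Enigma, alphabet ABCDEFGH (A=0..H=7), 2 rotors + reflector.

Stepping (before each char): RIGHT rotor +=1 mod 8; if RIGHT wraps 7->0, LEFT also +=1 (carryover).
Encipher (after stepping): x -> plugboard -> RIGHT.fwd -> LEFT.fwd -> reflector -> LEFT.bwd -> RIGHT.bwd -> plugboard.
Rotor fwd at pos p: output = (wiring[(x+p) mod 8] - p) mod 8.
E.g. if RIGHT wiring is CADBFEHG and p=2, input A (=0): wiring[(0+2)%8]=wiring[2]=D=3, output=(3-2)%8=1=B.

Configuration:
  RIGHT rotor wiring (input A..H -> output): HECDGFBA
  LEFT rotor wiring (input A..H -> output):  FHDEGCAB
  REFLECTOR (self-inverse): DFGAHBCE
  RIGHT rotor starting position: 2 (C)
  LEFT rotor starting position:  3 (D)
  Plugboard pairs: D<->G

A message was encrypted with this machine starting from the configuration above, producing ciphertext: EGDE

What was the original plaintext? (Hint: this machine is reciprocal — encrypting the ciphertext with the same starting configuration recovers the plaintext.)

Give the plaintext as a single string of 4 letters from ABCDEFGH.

Char 1 ('E'): step: R->3, L=3; E->plug->E->R->F->L->C->refl->G->L'->E->R'->F->plug->F
Char 2 ('G'): step: R->4, L=3; G->plug->D->R->E->L->G->refl->C->L'->F->R'->C->plug->C
Char 3 ('D'): step: R->5, L=3; D->plug->G->R->G->L->E->refl->H->L'->C->R'->D->plug->G
Char 4 ('E'): step: R->6, L=3; E->plug->E->R->E->L->G->refl->C->L'->F->R'->F->plug->F

Answer: FCGF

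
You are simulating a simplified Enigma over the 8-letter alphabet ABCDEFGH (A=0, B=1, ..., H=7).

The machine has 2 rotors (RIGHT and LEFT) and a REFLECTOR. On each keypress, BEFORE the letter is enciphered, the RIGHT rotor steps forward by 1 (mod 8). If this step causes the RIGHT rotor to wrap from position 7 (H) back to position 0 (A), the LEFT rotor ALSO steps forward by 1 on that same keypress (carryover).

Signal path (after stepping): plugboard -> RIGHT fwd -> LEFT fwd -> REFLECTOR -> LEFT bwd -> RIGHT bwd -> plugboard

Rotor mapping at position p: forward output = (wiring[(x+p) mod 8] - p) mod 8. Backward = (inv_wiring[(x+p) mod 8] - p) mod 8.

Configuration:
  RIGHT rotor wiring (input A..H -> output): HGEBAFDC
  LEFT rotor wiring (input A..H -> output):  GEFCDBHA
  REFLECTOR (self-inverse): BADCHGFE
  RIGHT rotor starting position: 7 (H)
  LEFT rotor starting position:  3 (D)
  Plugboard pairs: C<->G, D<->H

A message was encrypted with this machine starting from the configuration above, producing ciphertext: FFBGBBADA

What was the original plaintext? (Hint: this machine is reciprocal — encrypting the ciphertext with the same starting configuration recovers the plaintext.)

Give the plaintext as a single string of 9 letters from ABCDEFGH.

Char 1 ('F'): step: R->0, L->4 (L advanced); F->plug->F->R->F->L->A->refl->B->L'->G->R'->B->plug->B
Char 2 ('F'): step: R->1, L=4; F->plug->F->R->C->L->D->refl->C->L'->E->R'->E->plug->E
Char 3 ('B'): step: R->2, L=4; B->plug->B->R->H->L->G->refl->F->L'->B->R'->E->plug->E
Char 4 ('G'): step: R->3, L=4; G->plug->C->R->C->L->D->refl->C->L'->E->R'->F->plug->F
Char 5 ('B'): step: R->4, L=4; B->plug->B->R->B->L->F->refl->G->L'->H->R'->C->plug->G
Char 6 ('B'): step: R->5, L=4; B->plug->B->R->G->L->B->refl->A->L'->F->R'->C->plug->G
Char 7 ('A'): step: R->6, L=4; A->plug->A->R->F->L->A->refl->B->L'->G->R'->E->plug->E
Char 8 ('D'): step: R->7, L=4; D->plug->H->R->E->L->C->refl->D->L'->C->R'->E->plug->E
Char 9 ('A'): step: R->0, L->5 (L advanced); A->plug->A->R->H->L->G->refl->F->L'->G->R'->B->plug->B

Answer: BEEFGGEEB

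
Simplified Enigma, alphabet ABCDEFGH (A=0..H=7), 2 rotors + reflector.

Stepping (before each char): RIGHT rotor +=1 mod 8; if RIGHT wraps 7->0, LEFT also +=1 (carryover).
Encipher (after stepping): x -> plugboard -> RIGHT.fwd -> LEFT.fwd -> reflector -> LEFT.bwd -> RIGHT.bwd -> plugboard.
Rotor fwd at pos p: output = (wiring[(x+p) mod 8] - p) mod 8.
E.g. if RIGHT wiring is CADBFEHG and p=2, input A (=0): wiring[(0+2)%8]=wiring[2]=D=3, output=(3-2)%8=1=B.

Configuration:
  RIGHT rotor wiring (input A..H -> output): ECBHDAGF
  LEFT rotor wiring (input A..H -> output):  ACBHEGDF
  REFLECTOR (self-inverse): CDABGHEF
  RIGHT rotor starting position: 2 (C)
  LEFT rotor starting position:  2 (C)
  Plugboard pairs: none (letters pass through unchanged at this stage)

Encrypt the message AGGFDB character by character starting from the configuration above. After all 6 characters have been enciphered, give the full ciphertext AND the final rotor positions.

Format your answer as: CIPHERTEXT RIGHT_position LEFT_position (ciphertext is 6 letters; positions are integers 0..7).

Answer: CBDAHC 0 3

Derivation:
Char 1 ('A'): step: R->3, L=2; A->plug->A->R->E->L->B->refl->D->L'->F->R'->C->plug->C
Char 2 ('G'): step: R->4, L=2; G->plug->G->R->F->L->D->refl->B->L'->E->R'->B->plug->B
Char 3 ('G'): step: R->5, L=2; G->plug->G->R->C->L->C->refl->A->L'->H->R'->D->plug->D
Char 4 ('F'): step: R->6, L=2; F->plug->F->R->B->L->F->refl->H->L'->A->R'->A->plug->A
Char 5 ('D'): step: R->7, L=2; D->plug->D->R->C->L->C->refl->A->L'->H->R'->H->plug->H
Char 6 ('B'): step: R->0, L->3 (L advanced); B->plug->B->R->C->L->D->refl->B->L'->B->R'->C->plug->C
Final: ciphertext=CBDAHC, RIGHT=0, LEFT=3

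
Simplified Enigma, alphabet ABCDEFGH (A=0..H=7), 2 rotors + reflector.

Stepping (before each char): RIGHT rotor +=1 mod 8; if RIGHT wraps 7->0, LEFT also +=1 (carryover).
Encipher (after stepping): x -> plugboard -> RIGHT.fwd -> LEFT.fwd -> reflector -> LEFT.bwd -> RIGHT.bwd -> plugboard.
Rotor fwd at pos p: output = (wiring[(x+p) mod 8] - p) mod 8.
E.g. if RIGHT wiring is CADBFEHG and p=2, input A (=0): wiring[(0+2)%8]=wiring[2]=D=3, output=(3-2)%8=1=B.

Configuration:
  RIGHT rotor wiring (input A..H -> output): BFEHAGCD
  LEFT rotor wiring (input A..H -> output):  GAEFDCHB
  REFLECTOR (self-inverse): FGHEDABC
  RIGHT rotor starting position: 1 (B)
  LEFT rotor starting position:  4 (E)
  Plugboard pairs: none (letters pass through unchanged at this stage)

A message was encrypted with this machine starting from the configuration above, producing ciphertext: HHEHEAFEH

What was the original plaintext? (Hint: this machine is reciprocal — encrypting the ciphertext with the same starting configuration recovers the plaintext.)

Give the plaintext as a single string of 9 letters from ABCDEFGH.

Answer: CDBCCEEFG

Derivation:
Char 1 ('H'): step: R->2, L=4; H->plug->H->R->D->L->F->refl->A->L'->G->R'->C->plug->C
Char 2 ('H'): step: R->3, L=4; H->plug->H->R->B->L->G->refl->B->L'->H->R'->D->plug->D
Char 3 ('E'): step: R->4, L=4; E->plug->E->R->F->L->E->refl->D->L'->C->R'->B->plug->B
Char 4 ('H'): step: R->5, L=4; H->plug->H->R->D->L->F->refl->A->L'->G->R'->C->plug->C
Char 5 ('E'): step: R->6, L=4; E->plug->E->R->G->L->A->refl->F->L'->D->R'->C->plug->C
Char 6 ('A'): step: R->7, L=4; A->plug->A->R->E->L->C->refl->H->L'->A->R'->E->plug->E
Char 7 ('F'): step: R->0, L->5 (L advanced); F->plug->F->R->G->L->A->refl->F->L'->A->R'->E->plug->E
Char 8 ('E'): step: R->1, L=5; E->plug->E->R->F->L->H->refl->C->L'->B->R'->F->plug->F
Char 9 ('H'): step: R->2, L=5; H->plug->H->R->D->L->B->refl->G->L'->H->R'->G->plug->G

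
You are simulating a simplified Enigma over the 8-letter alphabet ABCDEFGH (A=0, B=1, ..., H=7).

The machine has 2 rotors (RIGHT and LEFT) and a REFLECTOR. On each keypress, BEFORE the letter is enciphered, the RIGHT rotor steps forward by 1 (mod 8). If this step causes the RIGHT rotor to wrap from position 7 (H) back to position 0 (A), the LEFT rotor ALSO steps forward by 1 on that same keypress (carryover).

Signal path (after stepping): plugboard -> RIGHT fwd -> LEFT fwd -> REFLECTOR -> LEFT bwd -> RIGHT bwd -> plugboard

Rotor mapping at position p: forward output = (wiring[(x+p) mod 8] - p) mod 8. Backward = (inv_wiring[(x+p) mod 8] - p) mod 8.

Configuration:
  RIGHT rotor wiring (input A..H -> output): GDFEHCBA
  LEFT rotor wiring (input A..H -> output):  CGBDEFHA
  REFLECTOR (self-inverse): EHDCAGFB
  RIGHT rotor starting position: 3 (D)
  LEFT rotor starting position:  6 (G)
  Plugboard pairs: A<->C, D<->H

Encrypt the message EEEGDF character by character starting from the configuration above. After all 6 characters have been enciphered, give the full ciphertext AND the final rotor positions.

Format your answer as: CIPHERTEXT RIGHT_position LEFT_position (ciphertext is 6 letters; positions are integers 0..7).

Char 1 ('E'): step: R->4, L=6; E->plug->E->R->C->L->E->refl->A->L'->D->R'->A->plug->C
Char 2 ('E'): step: R->5, L=6; E->plug->E->R->G->L->G->refl->F->L'->F->R'->A->plug->C
Char 3 ('E'): step: R->6, L=6; E->plug->E->R->H->L->H->refl->B->L'->A->R'->C->plug->A
Char 4 ('G'): step: R->7, L=6; G->plug->G->R->D->L->A->refl->E->L'->C->R'->H->plug->D
Char 5 ('D'): step: R->0, L->7 (L advanced); D->plug->H->R->A->L->B->refl->H->L'->C->R'->F->plug->F
Char 6 ('F'): step: R->1, L=7; F->plug->F->R->A->L->B->refl->H->L'->C->R'->A->plug->C
Final: ciphertext=CCADFC, RIGHT=1, LEFT=7

Answer: CCADFC 1 7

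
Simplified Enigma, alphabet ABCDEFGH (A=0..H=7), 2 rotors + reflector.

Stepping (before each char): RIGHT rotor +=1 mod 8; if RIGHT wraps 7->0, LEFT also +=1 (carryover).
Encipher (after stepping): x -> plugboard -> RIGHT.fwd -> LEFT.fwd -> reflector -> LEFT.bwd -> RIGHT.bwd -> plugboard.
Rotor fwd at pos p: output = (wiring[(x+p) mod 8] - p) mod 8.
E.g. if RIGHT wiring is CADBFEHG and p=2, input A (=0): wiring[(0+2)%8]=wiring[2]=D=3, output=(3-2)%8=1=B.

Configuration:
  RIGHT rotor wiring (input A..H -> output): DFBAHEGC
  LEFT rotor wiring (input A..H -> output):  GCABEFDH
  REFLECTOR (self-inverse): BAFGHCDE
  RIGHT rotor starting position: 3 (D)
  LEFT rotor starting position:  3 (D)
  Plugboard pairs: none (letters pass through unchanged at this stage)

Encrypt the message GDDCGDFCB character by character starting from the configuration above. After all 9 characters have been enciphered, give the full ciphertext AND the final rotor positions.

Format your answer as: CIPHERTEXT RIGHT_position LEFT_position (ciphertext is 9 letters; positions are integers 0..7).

Answer: BFFBHHGFF 4 4

Derivation:
Char 1 ('G'): step: R->4, L=3; G->plug->G->R->F->L->D->refl->G->L'->A->R'->B->plug->B
Char 2 ('D'): step: R->5, L=3; D->plug->D->R->G->L->H->refl->E->L'->E->R'->F->plug->F
Char 3 ('D'): step: R->6, L=3; D->plug->D->R->H->L->F->refl->C->L'->C->R'->F->plug->F
Char 4 ('C'): step: R->7, L=3; C->plug->C->R->G->L->H->refl->E->L'->E->R'->B->plug->B
Char 5 ('G'): step: R->0, L->4 (L advanced); G->plug->G->R->G->L->E->refl->H->L'->C->R'->H->plug->H
Char 6 ('D'): step: R->1, L=4; D->plug->D->R->G->L->E->refl->H->L'->C->R'->H->plug->H
Char 7 ('F'): step: R->2, L=4; F->plug->F->R->A->L->A->refl->B->L'->B->R'->G->plug->G
Char 8 ('C'): step: R->3, L=4; C->plug->C->R->B->L->B->refl->A->L'->A->R'->F->plug->F
Char 9 ('B'): step: R->4, L=4; B->plug->B->R->A->L->A->refl->B->L'->B->R'->F->plug->F
Final: ciphertext=BFFBHHGFF, RIGHT=4, LEFT=4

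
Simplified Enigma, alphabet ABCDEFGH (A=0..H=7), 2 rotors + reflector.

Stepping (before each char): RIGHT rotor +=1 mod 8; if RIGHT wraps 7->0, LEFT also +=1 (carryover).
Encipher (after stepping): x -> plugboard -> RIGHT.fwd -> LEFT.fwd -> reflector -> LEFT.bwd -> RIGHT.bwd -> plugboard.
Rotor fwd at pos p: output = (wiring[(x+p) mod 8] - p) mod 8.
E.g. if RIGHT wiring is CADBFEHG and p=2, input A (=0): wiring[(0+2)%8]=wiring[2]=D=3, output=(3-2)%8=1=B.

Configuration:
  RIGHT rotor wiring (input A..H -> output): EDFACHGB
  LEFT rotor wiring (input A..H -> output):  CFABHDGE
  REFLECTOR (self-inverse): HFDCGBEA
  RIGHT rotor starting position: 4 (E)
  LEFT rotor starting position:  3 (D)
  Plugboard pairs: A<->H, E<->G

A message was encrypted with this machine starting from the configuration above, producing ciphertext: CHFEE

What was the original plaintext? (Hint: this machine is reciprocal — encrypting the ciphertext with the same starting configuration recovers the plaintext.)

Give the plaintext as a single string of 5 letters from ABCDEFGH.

Answer: DADHH

Derivation:
Char 1 ('C'): step: R->5, L=3; C->plug->C->R->E->L->B->refl->F->L'->H->R'->D->plug->D
Char 2 ('H'): step: R->6, L=3; H->plug->A->R->A->L->G->refl->E->L'->B->R'->H->plug->A
Char 3 ('F'): step: R->7, L=3; F->plug->F->R->D->L->D->refl->C->L'->G->R'->D->plug->D
Char 4 ('E'): step: R->0, L->4 (L advanced); E->plug->G->R->G->L->E->refl->G->L'->E->R'->A->plug->H
Char 5 ('E'): step: R->1, L=4; E->plug->G->R->A->L->D->refl->C->L'->C->R'->A->plug->H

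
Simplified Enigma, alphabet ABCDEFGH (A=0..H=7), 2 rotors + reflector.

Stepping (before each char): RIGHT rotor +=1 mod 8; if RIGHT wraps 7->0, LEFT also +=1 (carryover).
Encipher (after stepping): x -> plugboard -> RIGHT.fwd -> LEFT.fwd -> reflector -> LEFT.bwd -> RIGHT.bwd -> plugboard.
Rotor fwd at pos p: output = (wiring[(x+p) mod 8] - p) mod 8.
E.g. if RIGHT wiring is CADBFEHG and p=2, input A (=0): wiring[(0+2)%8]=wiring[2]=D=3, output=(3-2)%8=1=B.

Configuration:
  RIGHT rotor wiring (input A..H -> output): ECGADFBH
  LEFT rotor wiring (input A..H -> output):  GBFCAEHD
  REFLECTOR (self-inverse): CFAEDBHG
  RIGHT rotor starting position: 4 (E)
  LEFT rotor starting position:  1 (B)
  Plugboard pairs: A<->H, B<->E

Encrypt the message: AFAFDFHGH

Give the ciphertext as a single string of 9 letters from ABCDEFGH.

Answer: HADHCHBHA

Derivation:
Char 1 ('A'): step: R->5, L=1; A->plug->H->R->G->L->C->refl->A->L'->A->R'->A->plug->H
Char 2 ('F'): step: R->6, L=1; F->plug->F->R->C->L->B->refl->F->L'->H->R'->H->plug->A
Char 3 ('A'): step: R->7, L=1; A->plug->H->R->C->L->B->refl->F->L'->H->R'->D->plug->D
Char 4 ('F'): step: R->0, L->2 (L advanced); F->plug->F->R->F->L->B->refl->F->L'->E->R'->A->plug->H
Char 5 ('D'): step: R->1, L=2; D->plug->D->R->C->L->G->refl->H->L'->H->R'->C->plug->C
Char 6 ('F'): step: R->2, L=2; F->plug->F->R->F->L->B->refl->F->L'->E->R'->A->plug->H
Char 7 ('H'): step: R->3, L=2; H->plug->A->R->F->L->B->refl->F->L'->E->R'->E->plug->B
Char 8 ('G'): step: R->4, L=2; G->plug->G->R->C->L->G->refl->H->L'->H->R'->A->plug->H
Char 9 ('H'): step: R->5, L=2; H->plug->A->R->A->L->D->refl->E->L'->G->R'->H->plug->A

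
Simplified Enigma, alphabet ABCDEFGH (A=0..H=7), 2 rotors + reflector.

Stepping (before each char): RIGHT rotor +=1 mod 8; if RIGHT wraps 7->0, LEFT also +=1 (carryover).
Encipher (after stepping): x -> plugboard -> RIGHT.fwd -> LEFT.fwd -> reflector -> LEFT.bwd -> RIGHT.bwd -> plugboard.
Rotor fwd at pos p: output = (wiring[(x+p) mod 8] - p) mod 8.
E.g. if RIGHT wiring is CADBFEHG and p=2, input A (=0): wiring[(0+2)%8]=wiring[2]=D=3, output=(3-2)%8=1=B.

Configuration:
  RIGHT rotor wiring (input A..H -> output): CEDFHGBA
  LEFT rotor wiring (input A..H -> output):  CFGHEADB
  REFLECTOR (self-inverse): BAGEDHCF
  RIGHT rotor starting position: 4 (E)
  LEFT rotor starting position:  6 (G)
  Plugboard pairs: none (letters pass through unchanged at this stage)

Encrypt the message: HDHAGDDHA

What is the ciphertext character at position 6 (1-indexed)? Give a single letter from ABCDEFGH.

Char 1 ('H'): step: R->5, L=6; H->plug->H->R->C->L->E->refl->D->L'->B->R'->A->plug->A
Char 2 ('D'): step: R->6, L=6; D->plug->D->R->G->L->G->refl->C->L'->H->R'->F->plug->F
Char 3 ('H'): step: R->7, L=6; H->plug->H->R->C->L->E->refl->D->L'->B->R'->A->plug->A
Char 4 ('A'): step: R->0, L->7 (L advanced); A->plug->A->R->C->L->G->refl->C->L'->A->R'->H->plug->H
Char 5 ('G'): step: R->1, L=7; G->plug->G->R->H->L->E->refl->D->L'->B->R'->H->plug->H
Char 6 ('D'): step: R->2, L=7; D->plug->D->R->E->L->A->refl->B->L'->G->R'->F->plug->F

F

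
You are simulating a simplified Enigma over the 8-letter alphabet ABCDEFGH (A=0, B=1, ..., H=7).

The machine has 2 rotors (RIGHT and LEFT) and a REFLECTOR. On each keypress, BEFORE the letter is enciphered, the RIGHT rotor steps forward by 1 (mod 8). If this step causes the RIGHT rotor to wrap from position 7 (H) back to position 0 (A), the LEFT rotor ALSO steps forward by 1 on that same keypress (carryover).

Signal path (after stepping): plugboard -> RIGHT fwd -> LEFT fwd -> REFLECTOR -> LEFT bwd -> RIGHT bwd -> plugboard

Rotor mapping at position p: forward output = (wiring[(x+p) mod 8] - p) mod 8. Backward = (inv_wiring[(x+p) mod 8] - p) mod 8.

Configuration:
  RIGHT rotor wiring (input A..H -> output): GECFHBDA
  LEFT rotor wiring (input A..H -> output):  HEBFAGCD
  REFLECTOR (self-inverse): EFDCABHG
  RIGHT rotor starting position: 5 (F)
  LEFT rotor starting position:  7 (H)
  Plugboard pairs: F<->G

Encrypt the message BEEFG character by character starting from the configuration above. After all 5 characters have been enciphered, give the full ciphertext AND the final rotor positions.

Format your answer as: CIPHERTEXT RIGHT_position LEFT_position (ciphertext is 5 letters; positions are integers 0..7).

Answer: AHADD 2 0

Derivation:
Char 1 ('B'): step: R->6, L=7; B->plug->B->R->C->L->F->refl->B->L'->F->R'->A->plug->A
Char 2 ('E'): step: R->7, L=7; E->plug->E->R->G->L->H->refl->G->L'->E->R'->H->plug->H
Char 3 ('E'): step: R->0, L->0 (L advanced); E->plug->E->R->H->L->D->refl->C->L'->G->R'->A->plug->A
Char 4 ('F'): step: R->1, L=0; F->plug->G->R->H->L->D->refl->C->L'->G->R'->D->plug->D
Char 5 ('G'): step: R->2, L=0; G->plug->F->R->G->L->C->refl->D->L'->H->R'->D->plug->D
Final: ciphertext=AHADD, RIGHT=2, LEFT=0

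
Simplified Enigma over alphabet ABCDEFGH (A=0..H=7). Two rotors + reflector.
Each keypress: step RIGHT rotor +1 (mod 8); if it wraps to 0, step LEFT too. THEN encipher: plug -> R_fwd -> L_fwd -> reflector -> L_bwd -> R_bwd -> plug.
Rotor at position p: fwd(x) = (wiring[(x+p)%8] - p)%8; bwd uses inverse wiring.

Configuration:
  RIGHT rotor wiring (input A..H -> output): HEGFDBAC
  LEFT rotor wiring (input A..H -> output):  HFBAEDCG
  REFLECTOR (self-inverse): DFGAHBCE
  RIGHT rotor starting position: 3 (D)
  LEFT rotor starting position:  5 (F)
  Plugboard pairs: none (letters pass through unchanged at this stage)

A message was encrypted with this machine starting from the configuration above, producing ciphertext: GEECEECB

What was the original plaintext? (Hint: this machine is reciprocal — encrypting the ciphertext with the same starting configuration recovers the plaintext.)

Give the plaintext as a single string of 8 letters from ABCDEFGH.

Answer: HCHDGAAH

Derivation:
Char 1 ('G'): step: R->4, L=5; G->plug->G->R->C->L->B->refl->F->L'->B->R'->H->plug->H
Char 2 ('E'): step: R->5, L=5; E->plug->E->R->H->L->H->refl->E->L'->F->R'->C->plug->C
Char 3 ('E'): step: R->6, L=5; E->plug->E->R->A->L->G->refl->C->L'->D->R'->H->plug->H
Char 4 ('C'): step: R->7, L=5; C->plug->C->R->F->L->E->refl->H->L'->H->R'->D->plug->D
Char 5 ('E'): step: R->0, L->6 (L advanced); E->plug->E->R->D->L->H->refl->E->L'->A->R'->G->plug->G
Char 6 ('E'): step: R->1, L=6; E->plug->E->R->A->L->E->refl->H->L'->D->R'->A->plug->A
Char 7 ('C'): step: R->2, L=6; C->plug->C->R->B->L->A->refl->D->L'->E->R'->A->plug->A
Char 8 ('B'): step: R->3, L=6; B->plug->B->R->A->L->E->refl->H->L'->D->R'->H->plug->H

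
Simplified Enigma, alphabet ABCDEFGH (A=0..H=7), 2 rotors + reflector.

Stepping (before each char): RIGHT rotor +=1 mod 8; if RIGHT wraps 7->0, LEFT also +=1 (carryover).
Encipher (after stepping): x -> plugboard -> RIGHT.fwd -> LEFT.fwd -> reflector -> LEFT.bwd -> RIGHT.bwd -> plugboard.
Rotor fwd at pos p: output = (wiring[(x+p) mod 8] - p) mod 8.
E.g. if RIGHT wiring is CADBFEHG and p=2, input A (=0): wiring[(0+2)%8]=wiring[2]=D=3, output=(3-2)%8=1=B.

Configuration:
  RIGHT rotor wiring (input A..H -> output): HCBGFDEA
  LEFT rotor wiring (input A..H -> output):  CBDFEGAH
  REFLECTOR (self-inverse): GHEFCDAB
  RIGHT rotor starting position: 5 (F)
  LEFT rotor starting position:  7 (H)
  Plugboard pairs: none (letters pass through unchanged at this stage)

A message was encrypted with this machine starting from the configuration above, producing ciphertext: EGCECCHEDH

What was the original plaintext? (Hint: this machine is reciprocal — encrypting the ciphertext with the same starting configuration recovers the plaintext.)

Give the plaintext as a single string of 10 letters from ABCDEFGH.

Answer: BBAFEFEAFF

Derivation:
Char 1 ('E'): step: R->6, L=7; E->plug->E->R->D->L->E->refl->C->L'->C->R'->B->plug->B
Char 2 ('G'): step: R->7, L=7; G->plug->G->R->E->L->G->refl->A->L'->A->R'->B->plug->B
Char 3 ('C'): step: R->0, L->0 (L advanced); C->plug->C->R->B->L->B->refl->H->L'->H->R'->A->plug->A
Char 4 ('E'): step: R->1, L=0; E->plug->E->R->C->L->D->refl->F->L'->D->R'->F->plug->F
Char 5 ('C'): step: R->2, L=0; C->plug->C->R->D->L->F->refl->D->L'->C->R'->E->plug->E
Char 6 ('C'): step: R->3, L=0; C->plug->C->R->A->L->C->refl->E->L'->E->R'->F->plug->F
Char 7 ('H'): step: R->4, L=0; H->plug->H->R->C->L->D->refl->F->L'->D->R'->E->plug->E
Char 8 ('E'): step: R->5, L=0; E->plug->E->R->F->L->G->refl->A->L'->G->R'->A->plug->A
Char 9 ('D'): step: R->6, L=0; D->plug->D->R->E->L->E->refl->C->L'->A->R'->F->plug->F
Char 10 ('H'): step: R->7, L=0; H->plug->H->R->F->L->G->refl->A->L'->G->R'->F->plug->F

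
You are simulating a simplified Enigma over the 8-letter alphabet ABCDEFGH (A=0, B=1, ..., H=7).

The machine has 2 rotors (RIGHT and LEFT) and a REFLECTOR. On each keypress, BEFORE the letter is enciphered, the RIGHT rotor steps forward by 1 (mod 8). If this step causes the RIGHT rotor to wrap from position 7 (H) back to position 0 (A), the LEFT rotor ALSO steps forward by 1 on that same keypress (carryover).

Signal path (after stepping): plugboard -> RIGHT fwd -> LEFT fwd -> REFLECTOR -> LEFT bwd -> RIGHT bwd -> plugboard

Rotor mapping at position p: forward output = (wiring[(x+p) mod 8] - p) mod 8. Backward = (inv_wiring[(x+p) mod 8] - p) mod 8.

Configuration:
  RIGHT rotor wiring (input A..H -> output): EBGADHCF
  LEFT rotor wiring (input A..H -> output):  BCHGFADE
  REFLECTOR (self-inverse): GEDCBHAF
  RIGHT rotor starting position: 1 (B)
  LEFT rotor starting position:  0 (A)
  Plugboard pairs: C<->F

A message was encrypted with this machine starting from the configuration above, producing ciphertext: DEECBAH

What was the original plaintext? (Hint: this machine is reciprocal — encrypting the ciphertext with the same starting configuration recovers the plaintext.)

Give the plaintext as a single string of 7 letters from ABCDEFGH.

Char 1 ('D'): step: R->2, L=0; D->plug->D->R->F->L->A->refl->G->L'->D->R'->F->plug->C
Char 2 ('E'): step: R->3, L=0; E->plug->E->R->C->L->H->refl->F->L'->E->R'->C->plug->F
Char 3 ('E'): step: R->4, L=0; E->plug->E->R->A->L->B->refl->E->L'->H->R'->A->plug->A
Char 4 ('C'): step: R->5, L=0; C->plug->F->R->B->L->C->refl->D->L'->G->R'->H->plug->H
Char 5 ('B'): step: R->6, L=0; B->plug->B->R->H->L->E->refl->B->L'->A->R'->E->plug->E
Char 6 ('A'): step: R->7, L=0; A->plug->A->R->G->L->D->refl->C->L'->B->R'->E->plug->E
Char 7 ('H'): step: R->0, L->1 (L advanced); H->plug->H->R->F->L->C->refl->D->L'->G->R'->C->plug->F

Answer: CFAHEEF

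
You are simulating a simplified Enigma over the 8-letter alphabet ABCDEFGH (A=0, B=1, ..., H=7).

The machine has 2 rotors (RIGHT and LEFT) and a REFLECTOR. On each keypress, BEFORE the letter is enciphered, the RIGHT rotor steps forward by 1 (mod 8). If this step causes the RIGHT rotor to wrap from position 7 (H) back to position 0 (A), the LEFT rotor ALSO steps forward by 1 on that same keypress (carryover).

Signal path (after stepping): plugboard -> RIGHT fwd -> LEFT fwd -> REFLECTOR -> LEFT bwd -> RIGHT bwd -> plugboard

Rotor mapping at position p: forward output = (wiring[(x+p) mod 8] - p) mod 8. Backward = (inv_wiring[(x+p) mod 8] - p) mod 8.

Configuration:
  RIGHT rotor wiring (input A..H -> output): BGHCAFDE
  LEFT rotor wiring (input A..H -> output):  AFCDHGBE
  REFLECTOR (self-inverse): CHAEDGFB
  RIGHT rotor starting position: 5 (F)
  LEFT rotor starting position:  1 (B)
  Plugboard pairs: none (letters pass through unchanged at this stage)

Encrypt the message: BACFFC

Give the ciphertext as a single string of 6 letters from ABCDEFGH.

Char 1 ('B'): step: R->6, L=1; B->plug->B->R->G->L->D->refl->E->L'->A->R'->D->plug->D
Char 2 ('A'): step: R->7, L=1; A->plug->A->R->F->L->A->refl->C->L'->C->R'->B->plug->B
Char 3 ('C'): step: R->0, L->2 (L advanced); C->plug->C->R->H->L->D->refl->E->L'->D->R'->G->plug->G
Char 4 ('F'): step: R->1, L=2; F->plug->F->R->C->L->F->refl->G->L'->G->R'->B->plug->B
Char 5 ('F'): step: R->2, L=2; F->plug->F->R->C->L->F->refl->G->L'->G->R'->C->plug->C
Char 6 ('C'): step: R->3, L=2; C->plug->C->R->C->L->F->refl->G->L'->G->R'->F->plug->F

Answer: DBGBCF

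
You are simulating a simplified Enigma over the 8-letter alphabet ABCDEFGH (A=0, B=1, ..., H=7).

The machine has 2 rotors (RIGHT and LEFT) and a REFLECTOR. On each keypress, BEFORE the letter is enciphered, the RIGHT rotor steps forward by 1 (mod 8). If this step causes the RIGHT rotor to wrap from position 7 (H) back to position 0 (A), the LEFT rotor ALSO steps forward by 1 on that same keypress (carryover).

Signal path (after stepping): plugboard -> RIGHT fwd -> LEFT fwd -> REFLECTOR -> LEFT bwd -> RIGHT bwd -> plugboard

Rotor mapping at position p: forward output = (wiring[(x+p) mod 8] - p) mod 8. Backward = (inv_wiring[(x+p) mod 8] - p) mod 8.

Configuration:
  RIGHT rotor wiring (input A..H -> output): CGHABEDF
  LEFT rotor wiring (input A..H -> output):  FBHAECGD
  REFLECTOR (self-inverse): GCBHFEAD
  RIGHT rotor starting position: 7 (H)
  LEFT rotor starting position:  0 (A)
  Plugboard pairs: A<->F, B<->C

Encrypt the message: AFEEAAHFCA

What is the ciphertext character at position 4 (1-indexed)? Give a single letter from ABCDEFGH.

Char 1 ('A'): step: R->0, L->1 (L advanced); A->plug->F->R->E->L->B->refl->C->L'->G->R'->B->plug->C
Char 2 ('F'): step: R->1, L=1; F->plug->A->R->F->L->F->refl->E->L'->H->R'->C->plug->B
Char 3 ('E'): step: R->2, L=1; E->plug->E->R->B->L->G->refl->A->L'->A->R'->G->plug->G
Char 4 ('E'): step: R->3, L=1; E->plug->E->R->C->L->H->refl->D->L'->D->R'->G->plug->G

G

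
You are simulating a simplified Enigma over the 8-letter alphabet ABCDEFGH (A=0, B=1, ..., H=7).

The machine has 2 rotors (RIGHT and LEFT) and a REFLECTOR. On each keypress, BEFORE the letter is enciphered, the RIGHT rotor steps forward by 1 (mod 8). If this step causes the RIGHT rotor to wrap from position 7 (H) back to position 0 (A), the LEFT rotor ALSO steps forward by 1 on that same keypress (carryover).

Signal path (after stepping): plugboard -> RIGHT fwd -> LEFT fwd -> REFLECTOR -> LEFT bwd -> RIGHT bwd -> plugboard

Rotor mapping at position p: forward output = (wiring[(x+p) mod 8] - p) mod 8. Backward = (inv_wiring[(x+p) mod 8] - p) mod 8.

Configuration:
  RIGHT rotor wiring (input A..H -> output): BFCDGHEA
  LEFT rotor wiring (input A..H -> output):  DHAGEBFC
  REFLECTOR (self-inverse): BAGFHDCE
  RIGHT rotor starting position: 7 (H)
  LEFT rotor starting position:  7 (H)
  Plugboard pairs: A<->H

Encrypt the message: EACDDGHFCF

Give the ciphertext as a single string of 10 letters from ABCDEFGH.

Answer: AEBCFEGDDC

Derivation:
Char 1 ('E'): step: R->0, L->0 (L advanced); E->plug->E->R->G->L->F->refl->D->L'->A->R'->H->plug->A
Char 2 ('A'): step: R->1, L=0; A->plug->H->R->A->L->D->refl->F->L'->G->R'->E->plug->E
Char 3 ('C'): step: R->2, L=0; C->plug->C->R->E->L->E->refl->H->L'->B->R'->B->plug->B
Char 4 ('D'): step: R->3, L=0; D->plug->D->R->B->L->H->refl->E->L'->E->R'->C->plug->C
Char 5 ('D'): step: R->4, L=0; D->plug->D->R->E->L->E->refl->H->L'->B->R'->F->plug->F
Char 6 ('G'): step: R->5, L=0; G->plug->G->R->G->L->F->refl->D->L'->A->R'->E->plug->E
Char 7 ('H'): step: R->6, L=0; H->plug->A->R->G->L->F->refl->D->L'->A->R'->G->plug->G
Char 8 ('F'): step: R->7, L=0; F->plug->F->R->H->L->C->refl->G->L'->D->R'->D->plug->D
Char 9 ('C'): step: R->0, L->1 (L advanced); C->plug->C->R->C->L->F->refl->D->L'->D->R'->D->plug->D
Char 10 ('F'): step: R->1, L=1; F->plug->F->R->D->L->D->refl->F->L'->C->R'->C->plug->C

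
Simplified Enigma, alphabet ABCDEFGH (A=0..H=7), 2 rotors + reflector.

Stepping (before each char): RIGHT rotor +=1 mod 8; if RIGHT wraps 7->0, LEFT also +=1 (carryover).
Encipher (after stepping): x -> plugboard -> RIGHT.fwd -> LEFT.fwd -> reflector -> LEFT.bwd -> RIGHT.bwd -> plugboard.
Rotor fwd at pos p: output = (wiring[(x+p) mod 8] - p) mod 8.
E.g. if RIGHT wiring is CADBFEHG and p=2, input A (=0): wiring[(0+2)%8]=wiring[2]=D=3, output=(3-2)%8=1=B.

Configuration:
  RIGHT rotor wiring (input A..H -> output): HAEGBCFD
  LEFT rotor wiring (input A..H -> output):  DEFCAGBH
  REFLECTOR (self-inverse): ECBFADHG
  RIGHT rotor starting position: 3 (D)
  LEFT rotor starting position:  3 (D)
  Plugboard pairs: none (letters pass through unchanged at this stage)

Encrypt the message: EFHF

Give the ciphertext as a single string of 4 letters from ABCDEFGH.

Char 1 ('E'): step: R->4, L=3; E->plug->E->R->D->L->G->refl->H->L'->A->R'->G->plug->G
Char 2 ('F'): step: R->5, L=3; F->plug->F->R->H->L->C->refl->B->L'->G->R'->C->plug->C
Char 3 ('H'): step: R->6, L=3; H->plug->H->R->E->L->E->refl->A->L'->F->R'->B->plug->B
Char 4 ('F'): step: R->7, L=3; F->plug->F->R->C->L->D->refl->F->L'->B->R'->C->plug->C

Answer: GCBC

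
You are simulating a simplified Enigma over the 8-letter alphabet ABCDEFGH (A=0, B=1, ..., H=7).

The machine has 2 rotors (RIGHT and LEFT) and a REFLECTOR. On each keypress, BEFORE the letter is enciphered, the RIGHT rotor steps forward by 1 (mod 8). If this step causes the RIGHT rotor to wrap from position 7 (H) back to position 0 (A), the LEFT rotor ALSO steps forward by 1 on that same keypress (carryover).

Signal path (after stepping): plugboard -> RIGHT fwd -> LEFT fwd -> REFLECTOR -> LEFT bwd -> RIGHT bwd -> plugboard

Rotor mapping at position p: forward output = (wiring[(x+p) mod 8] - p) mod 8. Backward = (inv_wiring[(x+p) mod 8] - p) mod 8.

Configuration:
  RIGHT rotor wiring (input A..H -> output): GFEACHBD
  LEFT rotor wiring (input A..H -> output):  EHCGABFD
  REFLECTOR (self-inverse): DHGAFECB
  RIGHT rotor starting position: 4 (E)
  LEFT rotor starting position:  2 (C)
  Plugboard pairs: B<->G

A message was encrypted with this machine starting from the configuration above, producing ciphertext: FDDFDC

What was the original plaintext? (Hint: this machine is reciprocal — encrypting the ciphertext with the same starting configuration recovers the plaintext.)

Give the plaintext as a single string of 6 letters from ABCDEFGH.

Answer: DHFGEB

Derivation:
Char 1 ('F'): step: R->5, L=2; F->plug->F->R->H->L->F->refl->E->L'->B->R'->D->plug->D
Char 2 ('D'): step: R->6, L=2; D->plug->D->R->H->L->F->refl->E->L'->B->R'->H->plug->H
Char 3 ('D'): step: R->7, L=2; D->plug->D->R->F->L->B->refl->H->L'->D->R'->F->plug->F
Char 4 ('F'): step: R->0, L->3 (L advanced); F->plug->F->R->H->L->H->refl->B->L'->F->R'->B->plug->G
Char 5 ('D'): step: R->1, L=3; D->plug->D->R->B->L->F->refl->E->L'->G->R'->E->plug->E
Char 6 ('C'): step: R->2, L=3; C->plug->C->R->A->L->D->refl->A->L'->E->R'->G->plug->B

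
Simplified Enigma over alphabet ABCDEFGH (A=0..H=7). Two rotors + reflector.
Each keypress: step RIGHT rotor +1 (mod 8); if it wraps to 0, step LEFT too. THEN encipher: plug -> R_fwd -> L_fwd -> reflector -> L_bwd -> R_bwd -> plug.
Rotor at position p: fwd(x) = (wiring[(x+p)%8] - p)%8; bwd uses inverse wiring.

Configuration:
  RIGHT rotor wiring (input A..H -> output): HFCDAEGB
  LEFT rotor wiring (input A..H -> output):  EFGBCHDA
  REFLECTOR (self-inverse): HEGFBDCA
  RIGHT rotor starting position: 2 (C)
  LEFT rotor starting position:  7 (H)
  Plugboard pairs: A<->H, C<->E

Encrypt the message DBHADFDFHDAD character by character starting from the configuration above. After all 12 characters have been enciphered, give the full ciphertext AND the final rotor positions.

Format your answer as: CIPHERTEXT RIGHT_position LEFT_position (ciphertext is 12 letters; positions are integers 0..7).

Answer: CACBEEFGDACF 6 0

Derivation:
Char 1 ('D'): step: R->3, L=7; D->plug->D->R->D->L->H->refl->A->L'->G->R'->E->plug->C
Char 2 ('B'): step: R->4, L=7; B->plug->B->R->A->L->B->refl->E->L'->H->R'->H->plug->A
Char 3 ('H'): step: R->5, L=7; H->plug->A->R->H->L->E->refl->B->L'->A->R'->E->plug->C
Char 4 ('A'): step: R->6, L=7; A->plug->H->R->G->L->A->refl->H->L'->D->R'->B->plug->B
Char 5 ('D'): step: R->7, L=7; D->plug->D->R->D->L->H->refl->A->L'->G->R'->C->plug->E
Char 6 ('F'): step: R->0, L->0 (L advanced); F->plug->F->R->E->L->C->refl->G->L'->C->R'->C->plug->E
Char 7 ('D'): step: R->1, L=0; D->plug->D->R->H->L->A->refl->H->L'->F->R'->F->plug->F
Char 8 ('F'): step: R->2, L=0; F->plug->F->R->H->L->A->refl->H->L'->F->R'->G->plug->G
Char 9 ('H'): step: R->3, L=0; H->plug->A->R->A->L->E->refl->B->L'->D->R'->D->plug->D
Char 10 ('D'): step: R->4, L=0; D->plug->D->R->F->L->H->refl->A->L'->H->R'->H->plug->A
Char 11 ('A'): step: R->5, L=0; A->plug->H->R->D->L->B->refl->E->L'->A->R'->E->plug->C
Char 12 ('D'): step: R->6, L=0; D->plug->D->R->H->L->A->refl->H->L'->F->R'->F->plug->F
Final: ciphertext=CACBEEFGDACF, RIGHT=6, LEFT=0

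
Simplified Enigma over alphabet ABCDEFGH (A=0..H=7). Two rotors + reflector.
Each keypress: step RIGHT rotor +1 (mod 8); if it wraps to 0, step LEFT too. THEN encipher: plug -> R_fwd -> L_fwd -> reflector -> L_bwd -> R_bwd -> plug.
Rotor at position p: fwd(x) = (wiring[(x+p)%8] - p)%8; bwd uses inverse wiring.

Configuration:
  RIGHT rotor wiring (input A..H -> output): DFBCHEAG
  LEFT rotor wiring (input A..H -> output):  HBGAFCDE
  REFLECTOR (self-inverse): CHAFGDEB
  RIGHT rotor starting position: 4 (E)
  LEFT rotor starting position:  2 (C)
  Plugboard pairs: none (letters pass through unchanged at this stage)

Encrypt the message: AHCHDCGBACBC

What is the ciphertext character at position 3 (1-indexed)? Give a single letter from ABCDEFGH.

Char 1 ('A'): step: R->5, L=2; A->plug->A->R->H->L->H->refl->B->L'->E->R'->F->plug->F
Char 2 ('H'): step: R->6, L=2; H->plug->H->R->G->L->F->refl->D->L'->C->R'->A->plug->A
Char 3 ('C'): step: R->7, L=2; C->plug->C->R->G->L->F->refl->D->L'->C->R'->D->plug->D

D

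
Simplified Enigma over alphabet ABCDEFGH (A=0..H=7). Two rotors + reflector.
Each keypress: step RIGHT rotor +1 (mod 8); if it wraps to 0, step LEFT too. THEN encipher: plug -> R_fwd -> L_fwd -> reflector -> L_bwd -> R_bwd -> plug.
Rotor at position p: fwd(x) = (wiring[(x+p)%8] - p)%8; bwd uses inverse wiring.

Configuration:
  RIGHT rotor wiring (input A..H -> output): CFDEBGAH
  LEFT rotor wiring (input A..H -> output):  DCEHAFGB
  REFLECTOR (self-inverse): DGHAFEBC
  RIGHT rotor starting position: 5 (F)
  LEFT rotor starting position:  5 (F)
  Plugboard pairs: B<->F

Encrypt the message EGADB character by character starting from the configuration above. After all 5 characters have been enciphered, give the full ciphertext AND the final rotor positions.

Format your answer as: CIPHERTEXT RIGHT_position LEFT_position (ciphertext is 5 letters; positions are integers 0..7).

Char 1 ('E'): step: R->6, L=5; E->plug->E->R->F->L->H->refl->C->L'->G->R'->F->plug->B
Char 2 ('G'): step: R->7, L=5; G->plug->G->R->H->L->D->refl->A->L'->A->R'->A->plug->A
Char 3 ('A'): step: R->0, L->6 (L advanced); A->plug->A->R->C->L->F->refl->E->L'->D->R'->C->plug->C
Char 4 ('D'): step: R->1, L=6; D->plug->D->R->A->L->A->refl->D->L'->B->R'->H->plug->H
Char 5 ('B'): step: R->2, L=6; B->plug->F->R->F->L->B->refl->G->L'->E->R'->D->plug->D
Final: ciphertext=BACHD, RIGHT=2, LEFT=6

Answer: BACHD 2 6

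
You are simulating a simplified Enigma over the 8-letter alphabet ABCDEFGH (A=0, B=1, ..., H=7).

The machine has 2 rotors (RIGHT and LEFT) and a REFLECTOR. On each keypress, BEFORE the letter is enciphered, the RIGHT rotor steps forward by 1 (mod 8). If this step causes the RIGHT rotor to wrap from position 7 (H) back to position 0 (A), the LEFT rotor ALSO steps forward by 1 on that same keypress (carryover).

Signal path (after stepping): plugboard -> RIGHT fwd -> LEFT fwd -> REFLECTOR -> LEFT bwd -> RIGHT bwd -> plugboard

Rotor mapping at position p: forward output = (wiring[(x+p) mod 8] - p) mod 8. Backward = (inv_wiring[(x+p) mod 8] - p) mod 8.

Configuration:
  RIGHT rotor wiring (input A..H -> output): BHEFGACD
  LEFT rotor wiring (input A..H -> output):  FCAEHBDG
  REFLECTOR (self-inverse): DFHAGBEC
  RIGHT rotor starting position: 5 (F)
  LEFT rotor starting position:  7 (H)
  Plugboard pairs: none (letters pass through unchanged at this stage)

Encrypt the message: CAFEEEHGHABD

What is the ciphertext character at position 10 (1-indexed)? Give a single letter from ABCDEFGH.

Char 1 ('C'): step: R->6, L=7; C->plug->C->R->D->L->B->refl->F->L'->E->R'->A->plug->A
Char 2 ('A'): step: R->7, L=7; A->plug->A->R->E->L->F->refl->B->L'->D->R'->H->plug->H
Char 3 ('F'): step: R->0, L->0 (L advanced); F->plug->F->R->A->L->F->refl->B->L'->F->R'->D->plug->D
Char 4 ('E'): step: R->1, L=0; E->plug->E->R->H->L->G->refl->E->L'->D->R'->B->plug->B
Char 5 ('E'): step: R->2, L=0; E->plug->E->R->A->L->F->refl->B->L'->F->R'->H->plug->H
Char 6 ('E'): step: R->3, L=0; E->plug->E->R->A->L->F->refl->B->L'->F->R'->C->plug->C
Char 7 ('H'): step: R->4, L=0; H->plug->H->R->B->L->C->refl->H->L'->E->R'->B->plug->B
Char 8 ('G'): step: R->5, L=0; G->plug->G->R->A->L->F->refl->B->L'->F->R'->B->plug->B
Char 9 ('H'): step: R->6, L=0; H->plug->H->R->C->L->A->refl->D->L'->G->R'->E->plug->E
Char 10 ('A'): step: R->7, L=0; A->plug->A->R->E->L->H->refl->C->L'->B->R'->G->plug->G

G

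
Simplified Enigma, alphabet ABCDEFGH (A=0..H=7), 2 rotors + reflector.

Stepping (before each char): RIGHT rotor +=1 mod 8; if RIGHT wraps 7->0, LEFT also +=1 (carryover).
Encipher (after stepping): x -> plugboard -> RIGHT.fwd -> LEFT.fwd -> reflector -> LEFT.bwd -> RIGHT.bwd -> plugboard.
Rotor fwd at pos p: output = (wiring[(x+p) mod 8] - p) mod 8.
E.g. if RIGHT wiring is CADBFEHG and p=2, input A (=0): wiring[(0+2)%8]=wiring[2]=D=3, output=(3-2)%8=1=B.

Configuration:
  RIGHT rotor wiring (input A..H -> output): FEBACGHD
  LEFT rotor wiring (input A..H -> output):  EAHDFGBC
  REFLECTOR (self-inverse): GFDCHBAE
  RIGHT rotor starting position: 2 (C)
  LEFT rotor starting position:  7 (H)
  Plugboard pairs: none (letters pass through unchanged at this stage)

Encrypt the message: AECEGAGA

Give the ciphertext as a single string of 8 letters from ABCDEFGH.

Char 1 ('A'): step: R->3, L=7; A->plug->A->R->F->L->G->refl->A->L'->D->R'->C->plug->C
Char 2 ('E'): step: R->4, L=7; E->plug->E->R->B->L->F->refl->B->L'->C->R'->B->plug->B
Char 3 ('C'): step: R->5, L=7; C->plug->C->R->G->L->H->refl->E->L'->E->R'->F->plug->F
Char 4 ('E'): step: R->6, L=7; E->plug->E->R->D->L->A->refl->G->L'->F->R'->B->plug->B
Char 5 ('G'): step: R->7, L=7; G->plug->G->R->H->L->C->refl->D->L'->A->R'->H->plug->H
Char 6 ('A'): step: R->0, L->0 (L advanced); A->plug->A->R->F->L->G->refl->A->L'->B->R'->C->plug->C
Char 7 ('G'): step: R->1, L=0; G->plug->G->R->C->L->H->refl->E->L'->A->R'->B->plug->B
Char 8 ('A'): step: R->2, L=0; A->plug->A->R->H->L->C->refl->D->L'->D->R'->G->plug->G

Answer: CBFBHCBG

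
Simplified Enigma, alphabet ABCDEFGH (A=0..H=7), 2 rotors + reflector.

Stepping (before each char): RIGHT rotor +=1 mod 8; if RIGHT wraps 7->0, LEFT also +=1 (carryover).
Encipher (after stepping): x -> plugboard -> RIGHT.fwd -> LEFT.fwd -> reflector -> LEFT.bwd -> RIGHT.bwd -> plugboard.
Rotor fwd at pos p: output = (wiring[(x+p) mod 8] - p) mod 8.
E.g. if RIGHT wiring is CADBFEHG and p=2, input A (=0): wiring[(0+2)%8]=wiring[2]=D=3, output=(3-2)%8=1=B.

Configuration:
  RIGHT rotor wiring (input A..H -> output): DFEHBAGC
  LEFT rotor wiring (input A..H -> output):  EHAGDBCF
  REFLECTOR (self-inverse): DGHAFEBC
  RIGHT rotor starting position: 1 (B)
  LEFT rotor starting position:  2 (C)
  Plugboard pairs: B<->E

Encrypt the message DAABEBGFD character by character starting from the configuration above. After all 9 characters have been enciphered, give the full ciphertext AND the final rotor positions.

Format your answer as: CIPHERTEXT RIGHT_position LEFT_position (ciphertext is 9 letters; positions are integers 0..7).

Answer: HCEGCFDHC 2 3

Derivation:
Char 1 ('D'): step: R->2, L=2; D->plug->D->R->G->L->C->refl->H->L'->D->R'->H->plug->H
Char 2 ('A'): step: R->3, L=2; A->plug->A->R->E->L->A->refl->D->L'->F->R'->C->plug->C
Char 3 ('A'): step: R->4, L=2; A->plug->A->R->F->L->D->refl->A->L'->E->R'->B->plug->E
Char 4 ('B'): step: R->5, L=2; B->plug->E->R->A->L->G->refl->B->L'->C->R'->G->plug->G
Char 5 ('E'): step: R->6, L=2; E->plug->B->R->E->L->A->refl->D->L'->F->R'->C->plug->C
Char 6 ('B'): step: R->7, L=2; B->plug->E->R->A->L->G->refl->B->L'->C->R'->F->plug->F
Char 7 ('G'): step: R->0, L->3 (L advanced); G->plug->G->R->G->L->E->refl->F->L'->H->R'->D->plug->D
Char 8 ('F'): step: R->1, L=3; F->plug->F->R->F->L->B->refl->G->L'->C->R'->H->plug->H
Char 9 ('D'): step: R->2, L=3; D->plug->D->R->G->L->E->refl->F->L'->H->R'->C->plug->C
Final: ciphertext=HCEGCFDHC, RIGHT=2, LEFT=3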